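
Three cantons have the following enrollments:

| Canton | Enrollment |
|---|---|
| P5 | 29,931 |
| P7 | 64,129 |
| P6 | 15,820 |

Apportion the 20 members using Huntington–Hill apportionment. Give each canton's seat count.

With divisor 5523: modified quotas P5 5.419, P7 11.611, P6 2.864.
Geometric-mean thresholds: P5 √(5·6)=5.477, P7 √(11·12)=11.489, P6 √(2·3)=2.449.
Each quota rounded against its threshold gives P5 5, P7 12, P6 3 (total 20).

P5 5, P7 12, P6 3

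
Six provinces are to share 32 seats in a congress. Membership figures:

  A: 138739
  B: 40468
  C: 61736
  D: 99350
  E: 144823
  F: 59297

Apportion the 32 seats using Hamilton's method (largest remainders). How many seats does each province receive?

The standard divisor is 544413/32 ≈ 17012.906.
Standard quotas: A 8.1549, B 2.3787, C 3.6288, D 5.8397, E 8.5125, F 3.4854.
Lower quotas: A 8, B 2, C 3, D 5, E 8, F 3 (sum 29, leaving 3 seats).
Remainders in descending order: D 0.8397, C 0.6288, E 0.5125, F 0.4854, B 0.3787, A 0.1549.
The surplus seats go to D, C, E.

A 8; B 2; C 4; D 6; E 9; F 3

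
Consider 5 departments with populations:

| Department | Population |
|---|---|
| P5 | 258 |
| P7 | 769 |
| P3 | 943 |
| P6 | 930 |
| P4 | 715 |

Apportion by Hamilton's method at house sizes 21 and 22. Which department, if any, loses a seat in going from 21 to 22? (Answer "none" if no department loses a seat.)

At 21 seats: P5 2, P7 4, P3 6, P6 5, P4 4.
At 22 seats: P5 1, P7 5, P3 6, P6 6, P4 4.
P5 drops from 2 to 1.

P5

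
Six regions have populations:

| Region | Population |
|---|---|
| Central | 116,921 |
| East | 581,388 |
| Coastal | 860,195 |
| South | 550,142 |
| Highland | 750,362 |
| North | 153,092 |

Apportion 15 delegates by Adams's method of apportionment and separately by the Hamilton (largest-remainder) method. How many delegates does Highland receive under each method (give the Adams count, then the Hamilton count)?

3 and 4

Adams: Central 1, East 3, Coastal 4, South 3, Highland 3, North 1.
Hamilton: Central 0, East 3, Coastal 4, South 3, Highland 4, North 1.
Highland gets 3 under Adams and 4 under Hamilton.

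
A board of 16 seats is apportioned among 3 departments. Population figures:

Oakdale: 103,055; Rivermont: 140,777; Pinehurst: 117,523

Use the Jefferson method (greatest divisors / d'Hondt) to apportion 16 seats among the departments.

Standard divisor 361355/16 ≈ 22584.688; standard quotas: Oakdale 4.563, Rivermont 6.233, Pinehurst 5.204.
Rounding down gives 4, 6, 5 = 15 seats, so the divisor must be adjusted.
With modified divisor 20400: modified quotas Oakdale 5.052, Rivermont 6.901, Pinehurst 5.761.
Rounding down: Oakdale 5, Rivermont 6, Pinehurst 5 (total 16).

Oakdale 5; Rivermont 6; Pinehurst 5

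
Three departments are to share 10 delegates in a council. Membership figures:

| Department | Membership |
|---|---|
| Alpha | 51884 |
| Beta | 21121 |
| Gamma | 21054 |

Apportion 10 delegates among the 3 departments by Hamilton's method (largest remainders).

Standard divisor: 94059 ÷ 10 ≈ 9405.9.
Standard quotas: Alpha 5.5161, Beta 2.2455, Gamma 2.2384.
Lower quotas: Alpha 5, Beta 2, Gamma 2 (sum 9, leaving 1 seat).
Remainders in descending order: Alpha 0.5161, Beta 0.2455, Gamma 0.2384.
The surplus seat goes to Alpha.

Alpha 6, Beta 2, Gamma 2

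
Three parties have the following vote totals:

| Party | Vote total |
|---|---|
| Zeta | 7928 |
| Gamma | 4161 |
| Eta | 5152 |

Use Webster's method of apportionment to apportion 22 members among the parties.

Zeta=10; Gamma=5; Eta=7

Standard divisor 17241/22 ≈ 783.682; standard quotas: Zeta 10.116, Gamma 5.310, Eta 6.574.
Rounding to the nearest integer gives Zeta 10, Gamma 5, Eta 7 — total 22, matching the house size, so no adjustment is needed.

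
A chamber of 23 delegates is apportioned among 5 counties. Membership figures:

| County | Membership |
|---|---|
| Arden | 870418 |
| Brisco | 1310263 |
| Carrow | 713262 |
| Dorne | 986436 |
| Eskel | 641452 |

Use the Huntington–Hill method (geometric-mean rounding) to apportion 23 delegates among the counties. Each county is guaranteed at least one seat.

Arden=4; Brisco=7; Carrow=4; Dorne=5; Eskel=3

With divisor 198405: modified quotas Arden 4.387, Brisco 6.604, Carrow 3.595, Dorne 4.972, Eskel 3.233.
Geometric-mean thresholds: Arden √(4·5)=4.472, Brisco √(6·7)=6.481, Carrow √(3·4)=3.464, Dorne √(4·5)=4.472, Eskel √(3·4)=3.464.
Each quota rounded against its threshold gives Arden 4, Brisco 7, Carrow 4, Dorne 5, Eskel 3 (total 23).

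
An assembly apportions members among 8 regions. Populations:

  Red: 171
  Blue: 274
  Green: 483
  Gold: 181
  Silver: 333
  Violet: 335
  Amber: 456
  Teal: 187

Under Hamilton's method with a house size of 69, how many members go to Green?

Standard divisor: 2420 ÷ 69 ≈ 35.072.
Standard quotas: Red 4.876, Blue 7.812, Green 13.771, Gold 5.161, Silver 9.495, Violet 9.552, Amber 13.002, Teal 5.332.
Lower quotas: Red 4, Blue 7, Green 13, Gold 5, Silver 9, Violet 9, Amber 13, Teal 5 (sum 65, leaving 4 seats).
Remainders in descending order: Red 0.876, Blue 0.812, Green 0.771, Violet 0.552, Silver 0.495, Teal 0.332, Gold 0.161, Amber 0.002.
Largest remainders: Red, Blue, Green, Violet receive the extra seats.
Green receives 14.

14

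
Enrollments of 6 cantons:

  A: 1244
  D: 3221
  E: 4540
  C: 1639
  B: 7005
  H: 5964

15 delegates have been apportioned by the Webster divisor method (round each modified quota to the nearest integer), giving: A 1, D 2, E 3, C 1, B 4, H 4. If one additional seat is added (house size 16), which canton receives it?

B

Priority for the next seat is population ÷ (current seats + 0.5).
Priorities: A 829.333, D 1288.400, E 1297.143, C 1092.667, B 1556.667, H 1325.333.
Highest priority: B.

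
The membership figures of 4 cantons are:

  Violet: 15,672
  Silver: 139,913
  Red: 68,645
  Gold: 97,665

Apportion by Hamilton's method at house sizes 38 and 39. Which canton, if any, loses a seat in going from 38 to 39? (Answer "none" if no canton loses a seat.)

none

At 38 seats: Violet 2, Silver 16, Red 8, Gold 12.
At 39 seats: Violet 2, Silver 17, Red 8, Gold 12.
No canton's allocation decreased.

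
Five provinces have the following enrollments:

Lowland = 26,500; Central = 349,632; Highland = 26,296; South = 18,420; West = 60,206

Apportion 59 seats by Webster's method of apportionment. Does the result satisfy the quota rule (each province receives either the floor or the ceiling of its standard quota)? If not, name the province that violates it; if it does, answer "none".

Standard quotas: Lowland 3.250, Central 42.881, Highland 3.225, South 2.259, West 7.384.
Webster allocation: Lowland 3, Central 44, Highland 3, South 2, West 7.
Central has quota 42.881 (lower 42, upper 43) but receives 44 — outside the quota interval.

Central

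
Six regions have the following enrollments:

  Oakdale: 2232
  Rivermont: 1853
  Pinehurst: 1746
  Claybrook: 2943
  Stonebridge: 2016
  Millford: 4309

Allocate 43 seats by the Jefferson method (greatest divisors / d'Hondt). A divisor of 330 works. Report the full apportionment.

With modified divisor 330: modified quotas Oakdale 6.764, Rivermont 5.615, Pinehurst 5.291, Claybrook 8.918, Stonebridge 6.109, Millford 13.058.
Rounding down: Oakdale 6, Rivermont 5, Pinehurst 5, Claybrook 8, Stonebridge 6, Millford 13 (total 43).

Oakdale 6, Rivermont 5, Pinehurst 5, Claybrook 8, Stonebridge 6, Millford 13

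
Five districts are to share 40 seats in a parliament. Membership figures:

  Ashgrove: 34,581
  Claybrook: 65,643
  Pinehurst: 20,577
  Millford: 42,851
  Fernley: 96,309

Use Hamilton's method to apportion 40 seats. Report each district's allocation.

Ashgrove=5, Claybrook=10, Pinehurst=3, Millford=7, Fernley=15

The standard divisor is 259961/40 ≈ 6499.025.
Standard quotas: Ashgrove 5.3210, Claybrook 10.1004, Pinehurst 3.1662, Millford 6.5935, Fernley 14.8190.
Lower quotas: Ashgrove 5, Claybrook 10, Pinehurst 3, Millford 6, Fernley 14 (sum 38, leaving 2 seats).
Remainders in descending order: Fernley 0.8190, Millford 0.5935, Ashgrove 0.3210, Pinehurst 0.1662, Claybrook 0.1004.
Largest remainders: Fernley, Millford receive the extra seats.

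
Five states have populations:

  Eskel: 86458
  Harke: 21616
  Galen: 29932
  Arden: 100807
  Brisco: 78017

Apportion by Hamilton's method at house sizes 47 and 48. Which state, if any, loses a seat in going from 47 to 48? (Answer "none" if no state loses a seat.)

At 47 seats: Eskel 13, Harke 3, Galen 4, Arden 15, Brisco 12.
At 48 seats: Eskel 13, Harke 3, Galen 5, Arden 15, Brisco 12.
No state's allocation decreased.

none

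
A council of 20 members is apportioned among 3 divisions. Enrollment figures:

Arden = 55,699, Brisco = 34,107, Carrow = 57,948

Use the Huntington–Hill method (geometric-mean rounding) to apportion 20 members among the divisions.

With divisor 7535: modified quotas Arden 7.392, Brisco 4.526, Carrow 7.691.
Geometric-mean thresholds: Arden √(7·8)=7.483, Brisco √(4·5)=4.472, Carrow √(7·8)=7.483.
Each quota rounded against its threshold gives Arden 7, Brisco 5, Carrow 8 (total 20).

Arden: 7, Brisco: 5, Carrow: 8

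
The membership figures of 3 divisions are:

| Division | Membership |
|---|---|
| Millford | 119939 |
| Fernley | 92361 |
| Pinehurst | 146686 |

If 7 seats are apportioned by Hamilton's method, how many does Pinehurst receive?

The standard divisor is 358986/7 ≈ 51283.714.
Standard quotas: Millford 2.3387, Fernley 1.8010, Pinehurst 2.8603.
Lower quotas: Millford 2, Fernley 1, Pinehurst 2 (sum 5, leaving 2 seats).
Remainders in descending order: Pinehurst 0.8603, Fernley 0.8010, Millford 0.3387.
The surplus seats go to Pinehurst, Fernley.
Pinehurst receives 3.

3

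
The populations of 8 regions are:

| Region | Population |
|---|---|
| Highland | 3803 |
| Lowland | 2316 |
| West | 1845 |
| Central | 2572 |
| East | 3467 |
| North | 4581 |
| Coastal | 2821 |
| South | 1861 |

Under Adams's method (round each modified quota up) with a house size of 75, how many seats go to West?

6

Standard divisor 23266/75 ≈ 310.213; standard quotas: Highland 12.259, Lowland 7.466, West 5.948, Central 8.291, East 11.176, North 14.767, Coastal 9.094, South 5.999.
Rounding up gives 13, 8, 6, 9, 12, 15, 10, 6 = 79 seats, so the divisor must be adjusted.
With modified divisor 324: modified quotas Highland 11.738, Lowland 7.148, West 5.694, Central 7.938, East 10.701, North 14.139, Coastal 8.707, South 5.744.
Rounding up: Highland 12, Lowland 8, West 6, Central 8, East 11, North 15, Coastal 9, South 6 (total 75).
West receives 6.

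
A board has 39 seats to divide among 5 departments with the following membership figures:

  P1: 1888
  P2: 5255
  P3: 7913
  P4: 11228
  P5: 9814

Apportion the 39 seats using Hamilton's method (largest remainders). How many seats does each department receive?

P1=2; P2=6; P3=8; P4=12; P5=11

Standard divisor: 36098 ÷ 39 ≈ 925.59.
Standard quotas: P1 2.0398, P2 5.6775, P3 8.5491, P4 12.1306, P5 10.6030.
Lower quotas: P1 2, P2 5, P3 8, P4 12, P5 10 (sum 37, leaving 2 seats).
Remainders in descending order: P2 0.6775, P5 0.6030, P3 0.5491, P4 0.1306, P1 0.0398.
Largest remainders: P2, P5 receive the extra seats.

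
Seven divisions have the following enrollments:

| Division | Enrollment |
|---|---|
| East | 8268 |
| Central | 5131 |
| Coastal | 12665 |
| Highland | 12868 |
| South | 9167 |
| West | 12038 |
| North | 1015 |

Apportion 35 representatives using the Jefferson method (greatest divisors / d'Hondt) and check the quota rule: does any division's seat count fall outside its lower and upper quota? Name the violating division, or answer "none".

Standard quotas: East 4.732, Central 2.937, Coastal 7.249, Highland 7.365, South 5.247, West 6.890, North 0.581.
Jefferson allocation: East 5, Central 3, Coastal 7, Highland 8, South 5, West 7, North 0.
Every allocation lies between the lower and upper quota.

none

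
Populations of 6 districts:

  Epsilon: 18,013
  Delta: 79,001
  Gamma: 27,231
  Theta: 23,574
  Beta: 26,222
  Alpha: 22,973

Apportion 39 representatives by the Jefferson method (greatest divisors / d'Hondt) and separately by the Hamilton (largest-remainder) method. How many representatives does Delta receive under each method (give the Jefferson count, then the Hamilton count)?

Jefferson: Epsilon 3, Delta 17, Gamma 5, Theta 5, Beta 5, Alpha 4.
Hamilton: Epsilon 4, Delta 16, Gamma 5, Theta 5, Beta 5, Alpha 4.
Delta gets 17 under Jefferson and 16 under Hamilton.

17 and 16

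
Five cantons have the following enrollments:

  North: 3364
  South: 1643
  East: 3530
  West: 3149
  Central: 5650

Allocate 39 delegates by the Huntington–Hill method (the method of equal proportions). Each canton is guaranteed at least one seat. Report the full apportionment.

North 7, South 4, East 8, West 7, Central 13

With divisor 451: modified quotas North 7.459, South 3.643, East 7.827, West 6.982, Central 12.528.
Geometric-mean thresholds: North √(7·8)=7.483, South √(3·4)=3.464, East √(7·8)=7.483, West √(6·7)=6.481, Central √(12·13)=12.490.
Each quota rounded against its threshold gives North 7, South 4, East 8, West 7, Central 13 (total 39).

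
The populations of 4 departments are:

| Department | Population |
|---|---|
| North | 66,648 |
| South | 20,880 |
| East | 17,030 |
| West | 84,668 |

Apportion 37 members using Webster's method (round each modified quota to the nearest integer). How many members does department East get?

Standard divisor 189226/37 ≈ 5114.216; standard quotas: North 13.032, South 4.083, East 3.330, West 16.555.
Rounding to the nearest integer gives North 13, South 4, East 3, West 17 — total 37, matching the house size, so no adjustment is needed.
East receives 3.

3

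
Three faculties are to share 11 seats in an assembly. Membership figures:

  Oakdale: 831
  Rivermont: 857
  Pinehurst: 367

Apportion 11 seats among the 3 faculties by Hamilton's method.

The standard divisor is 2055/11 ≈ 186.818.
Standard quotas: Oakdale 4.448, Rivermont 4.587, Pinehurst 1.964.
Lower quotas: Oakdale 4, Rivermont 4, Pinehurst 1 (sum 9, leaving 2 seats).
Remainders in descending order: Pinehurst 0.964, Rivermont 0.587, Oakdale 0.448.
Largest remainders: Pinehurst, Rivermont receive the extra seats.

Oakdale 4, Rivermont 5, Pinehurst 2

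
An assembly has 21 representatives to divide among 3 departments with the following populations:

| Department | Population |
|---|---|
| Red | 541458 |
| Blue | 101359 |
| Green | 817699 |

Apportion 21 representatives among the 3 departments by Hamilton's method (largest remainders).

Red: 8; Blue: 1; Green: 12

Standard divisor: 1460516 ÷ 21 ≈ 69548.381.
Standard quotas: Red 7.7853, Blue 1.4574, Green 11.7573.
Lower quotas: Red 7, Blue 1, Green 11 (sum 19, leaving 2 seats).
Remainders in descending order: Red 0.7853, Green 0.7573, Blue 0.4574.
Largest remainders: Red, Green receive the extra seats.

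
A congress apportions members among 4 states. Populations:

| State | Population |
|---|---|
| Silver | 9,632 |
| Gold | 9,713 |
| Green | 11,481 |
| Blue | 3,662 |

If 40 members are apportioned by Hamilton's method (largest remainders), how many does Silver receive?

11

The standard divisor is 34488/40 ≈ 862.2.
Standard quotas: Silver 11.1714, Gold 11.2654, Green 13.3159, Blue 4.2473.
Lower quotas: Silver 11, Gold 11, Green 13, Blue 4 (sum 39, leaving 1 seat).
Remainders in descending order: Green 0.3159, Gold 0.2654, Blue 0.2473, Silver 0.1714.
The surplus seat goes to Green.
Silver receives 11.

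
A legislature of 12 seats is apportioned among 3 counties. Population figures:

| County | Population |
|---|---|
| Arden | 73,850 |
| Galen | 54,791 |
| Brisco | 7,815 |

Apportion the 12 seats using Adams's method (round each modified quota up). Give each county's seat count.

Standard divisor 136456/12 ≈ 11371.333; standard quotas: Arden 6.494, Galen 4.818, Brisco 0.687.
Rounding up gives 7, 5, 1 = 13 seats, so the divisor must be adjusted.
With modified divisor 13000: modified quotas Arden 5.681, Galen 4.215, Brisco 0.601.
Rounding up: Arden 6, Galen 5, Brisco 1 (total 12).

Arden=6; Galen=5; Brisco=1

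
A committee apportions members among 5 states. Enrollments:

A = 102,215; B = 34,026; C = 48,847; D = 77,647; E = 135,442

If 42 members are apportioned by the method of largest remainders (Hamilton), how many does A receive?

11

The standard divisor is 398177/42 ≈ 9480.405.
Standard quotas: A 10.7817, B 3.5891, C 5.1524, D 8.1903, E 14.2865.
Lower quotas: A 10, B 3, C 5, D 8, E 14 (sum 40, leaving 2 seats).
Remainders in descending order: A 0.7817, B 0.5891, E 0.2865, D 0.1903, C 0.1524.
The surplus seats go to A, B.
A receives 11.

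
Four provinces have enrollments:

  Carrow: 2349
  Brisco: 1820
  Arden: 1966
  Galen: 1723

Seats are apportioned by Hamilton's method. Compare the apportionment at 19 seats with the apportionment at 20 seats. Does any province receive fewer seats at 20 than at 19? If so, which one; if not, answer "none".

none

At 19 seats: Carrow 6, Brisco 4, Arden 5, Galen 4.
At 20 seats: Carrow 6, Brisco 5, Arden 5, Galen 4.
No province's allocation decreased.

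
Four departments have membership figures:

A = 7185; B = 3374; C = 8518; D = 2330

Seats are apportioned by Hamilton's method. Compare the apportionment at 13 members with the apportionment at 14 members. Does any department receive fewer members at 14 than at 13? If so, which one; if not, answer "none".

D

At 13 seats: A 4, B 2, C 5, D 2.
At 14 seats: A 5, B 2, C 6, D 1.
D drops from 2 to 1.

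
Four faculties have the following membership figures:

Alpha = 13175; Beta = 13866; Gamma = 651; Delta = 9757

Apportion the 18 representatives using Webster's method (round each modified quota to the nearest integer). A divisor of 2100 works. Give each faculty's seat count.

Alpha=6; Beta=7; Gamma=0; Delta=5

With modified divisor 2100: modified quotas Alpha 6.274, Beta 6.603, Gamma 0.310, Delta 4.646.
Rounding to the nearest integer: Alpha 6, Beta 7, Gamma 0, Delta 5 (total 18).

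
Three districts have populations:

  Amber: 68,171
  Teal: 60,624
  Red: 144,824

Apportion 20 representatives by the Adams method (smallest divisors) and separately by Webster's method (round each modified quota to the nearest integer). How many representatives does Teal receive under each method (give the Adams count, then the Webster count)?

Adams: Amber 5, Teal 5, Red 10.
Webster: Amber 5, Teal 4, Red 11.
Teal gets 5 under Adams and 4 under Webster.

5 and 4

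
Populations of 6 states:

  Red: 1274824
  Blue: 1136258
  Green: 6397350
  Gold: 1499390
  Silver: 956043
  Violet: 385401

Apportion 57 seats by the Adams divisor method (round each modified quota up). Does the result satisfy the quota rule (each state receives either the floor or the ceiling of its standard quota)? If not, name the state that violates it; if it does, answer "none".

Green

Standard quotas: Red 6.238, Blue 5.560, Green 31.302, Gold 7.337, Silver 4.678, Violet 1.886.
Adams allocation: Red 6, Blue 6, Green 30, Gold 8, Silver 5, Violet 2.
Green has quota 31.302 (lower 31, upper 32) but receives 30 — outside the quota interval.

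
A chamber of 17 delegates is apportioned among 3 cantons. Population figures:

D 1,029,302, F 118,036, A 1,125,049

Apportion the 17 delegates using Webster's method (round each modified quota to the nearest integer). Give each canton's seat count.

D=8; F=1; A=8

Standard divisor 2272387/17 ≈ 133669.824; standard quotas: D 7.700, F 0.883, A 8.417.
Rounding to the nearest integer gives D 8, F 1, A 8 — total 17, matching the house size, so no adjustment is needed.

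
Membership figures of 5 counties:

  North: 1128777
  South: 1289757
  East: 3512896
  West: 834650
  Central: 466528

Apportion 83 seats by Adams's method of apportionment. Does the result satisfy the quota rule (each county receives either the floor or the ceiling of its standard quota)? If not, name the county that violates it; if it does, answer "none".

Standard quotas: North 12.954, South 14.801, East 40.313, West 9.578, Central 5.354.
Adams allocation: North 13, South 15, East 39, West 10, Central 6.
East has quota 40.313 (lower 40, upper 41) but receives 39 — outside the quota interval.

East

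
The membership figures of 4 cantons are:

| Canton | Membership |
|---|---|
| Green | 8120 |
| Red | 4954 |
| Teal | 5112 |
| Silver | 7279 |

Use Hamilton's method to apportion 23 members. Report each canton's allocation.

Total 25465; standard divisor 25465/23 ≈ 1107.174.
Standard quotas: Green 7.3340, Red 4.4745, Teal 4.6172, Silver 6.5744.
Lower quotas: Green 7, Red 4, Teal 4, Silver 6 (sum 21, leaving 2 seats).
Remainders in descending order: Teal 0.6172, Silver 0.5744, Red 0.4745, Green 0.3340.
Largest remainders: Teal, Silver receive the extra seats.

Green 7, Red 4, Teal 5, Silver 7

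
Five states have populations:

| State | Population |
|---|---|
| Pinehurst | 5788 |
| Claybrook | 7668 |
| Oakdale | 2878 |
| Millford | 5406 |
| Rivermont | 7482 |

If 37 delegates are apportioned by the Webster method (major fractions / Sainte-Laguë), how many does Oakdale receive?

Standard divisor 29222/37 ≈ 789.784; standard quotas: Pinehurst 7.329, Claybrook 9.709, Oakdale 3.644, Millford 6.845, Rivermont 9.473.
Rounding to the nearest integer gives Pinehurst 7, Claybrook 10, Oakdale 4, Millford 7, Rivermont 9 — total 37, matching the house size, so no adjustment is needed.
Oakdale receives 4.

4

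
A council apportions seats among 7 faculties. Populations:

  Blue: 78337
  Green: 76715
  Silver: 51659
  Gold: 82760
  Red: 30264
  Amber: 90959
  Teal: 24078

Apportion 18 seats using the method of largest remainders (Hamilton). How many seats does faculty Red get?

Standard divisor: 434772 ÷ 18 = 24154.
Standard quotas: Blue 3.2432, Green 3.1761, Silver 2.1387, Gold 3.4263, Red 1.2530, Amber 3.7658, Teal 0.9969.
Lower quotas: Blue 3, Green 3, Silver 2, Gold 3, Red 1, Amber 3, Teal 0 (sum 15, leaving 3 seats).
Remainders in descending order: Teal 0.9969, Amber 0.7658, Gold 0.4263, Red 0.2530, Blue 0.2432, Green 0.1761, Silver 0.1387.
The surplus seats go to Teal, Amber, Gold.
Red receives 1.

1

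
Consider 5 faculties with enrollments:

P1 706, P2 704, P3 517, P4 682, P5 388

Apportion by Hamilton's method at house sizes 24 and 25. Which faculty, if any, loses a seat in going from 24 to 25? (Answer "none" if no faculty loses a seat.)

At 24 seats: P1 6, P2 6, P3 4, P4 5, P5 3.
At 25 seats: P1 6, P2 6, P3 4, P4 6, P5 3.
No faculty's allocation decreased.

none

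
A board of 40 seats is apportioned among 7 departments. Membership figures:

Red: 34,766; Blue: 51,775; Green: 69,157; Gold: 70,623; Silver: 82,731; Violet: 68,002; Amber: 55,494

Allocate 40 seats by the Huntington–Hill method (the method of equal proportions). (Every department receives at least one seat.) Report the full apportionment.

Red 3; Blue 5; Green 6; Gold 7; Silver 8; Violet 6; Amber 5

With divisor 10784: modified quotas Red 3.224, Blue 4.801, Green 6.413, Gold 6.549, Silver 7.672, Violet 6.306, Amber 5.146.
Geometric-mean thresholds: Red √(3·4)=3.464, Blue √(4·5)=4.472, Green √(6·7)=6.481, Gold √(6·7)=6.481, Silver √(7·8)=7.483, Violet √(6·7)=6.481, Amber √(5·6)=5.477.
Each quota rounded against its threshold gives Red 3, Blue 5, Green 6, Gold 7, Silver 8, Violet 6, Amber 5 (total 40).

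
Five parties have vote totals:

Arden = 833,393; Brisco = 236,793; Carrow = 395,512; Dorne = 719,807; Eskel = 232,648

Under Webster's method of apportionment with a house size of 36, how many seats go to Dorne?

11

Standard divisor 2418153/36 ≈ 67170.917; standard quotas: Arden 12.407, Brisco 3.525, Carrow 5.888, Dorne 10.716, Eskel 3.464.
Rounding to the nearest integer gives Arden 12, Brisco 4, Carrow 6, Dorne 11, Eskel 3 — total 36, matching the house size, so no adjustment is needed.
Dorne receives 11.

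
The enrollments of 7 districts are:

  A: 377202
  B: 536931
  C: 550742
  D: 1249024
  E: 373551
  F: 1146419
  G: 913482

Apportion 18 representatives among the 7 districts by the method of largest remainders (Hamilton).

Standard divisor: 5147351 ÷ 18 ≈ 285963.944.
Standard quotas: A 1.3191, B 1.8776, C 1.9259, D 4.3678, E 1.3063, F 4.0090, G 3.1944.
Lower quotas: A 1, B 1, C 1, D 4, E 1, F 4, G 3 (sum 15, leaving 3 seats).
Remainders in descending order: C 0.9259, B 0.8776, D 0.3678, A 0.3191, E 0.3063, G 0.1944, F 0.0090.
The surplus seats go to C, B, D.

A=1, B=2, C=2, D=5, E=1, F=4, G=3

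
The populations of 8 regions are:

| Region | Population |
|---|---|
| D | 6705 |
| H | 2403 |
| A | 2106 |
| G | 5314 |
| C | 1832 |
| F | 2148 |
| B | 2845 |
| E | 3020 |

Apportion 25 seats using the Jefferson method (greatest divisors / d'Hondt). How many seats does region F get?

2

Standard divisor 26373/25 ≈ 1054.92; standard quotas: D 6.356, H 2.278, A 1.996, G 5.037, C 1.737, F 2.036, B 2.697, E 2.863.
Rounding down gives 6, 2, 1, 5, 1, 2, 2, 2 = 21 seats, so the divisor must be adjusted.
With modified divisor 930: modified quotas D 7.210, H 2.584, A 2.265, G 5.714, C 1.970, F 2.310, B 3.059, E 3.247.
Rounding down: D 7, H 2, A 2, G 5, C 1, F 2, B 3, E 3 (total 25).
F receives 2.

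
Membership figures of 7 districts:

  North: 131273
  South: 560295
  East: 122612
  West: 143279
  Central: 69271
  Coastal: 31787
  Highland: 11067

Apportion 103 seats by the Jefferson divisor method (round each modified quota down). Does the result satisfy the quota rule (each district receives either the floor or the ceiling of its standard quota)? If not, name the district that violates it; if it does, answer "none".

South

Standard quotas: North 12.641, South 53.956, East 11.807, West 13.798, Central 6.671, Coastal 3.061, Highland 1.066.
Jefferson allocation: North 12, South 55, East 12, West 14, Central 6, Coastal 3, Highland 1.
South has quota 53.956 (lower 53, upper 54) but receives 55 — outside the quota interval.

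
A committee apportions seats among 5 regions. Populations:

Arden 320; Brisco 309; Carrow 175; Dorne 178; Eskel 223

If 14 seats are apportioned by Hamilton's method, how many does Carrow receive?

2

Total 1205; standard divisor 1205/14 ≈ 86.071.
Standard quotas: Arden 3.718, Brisco 3.590, Carrow 2.033, Dorne 2.068, Eskel 2.591.
Lower quotas: Arden 3, Brisco 3, Carrow 2, Dorne 2, Eskel 2 (sum 12, leaving 2 seats).
Remainders in descending order: Arden 0.718, Eskel 0.591, Brisco 0.590, Dorne 0.068, Carrow 0.033.
Largest remainders: Arden, Eskel receive the extra seats.
Carrow receives 2.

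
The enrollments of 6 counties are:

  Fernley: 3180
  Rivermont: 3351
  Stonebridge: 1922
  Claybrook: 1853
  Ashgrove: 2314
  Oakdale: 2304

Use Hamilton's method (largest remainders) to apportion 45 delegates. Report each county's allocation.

Total 14924; standard divisor 14924/45 ≈ 331.644.
Standard quotas: Fernley 9.589, Rivermont 10.104, Stonebridge 5.795, Claybrook 5.587, Ashgrove 6.977, Oakdale 6.947.
Lower quotas: Fernley 9, Rivermont 10, Stonebridge 5, Claybrook 5, Ashgrove 6, Oakdale 6 (sum 41, leaving 4 seats).
Remainders in descending order: Ashgrove 0.977, Oakdale 0.947, Stonebridge 0.795, Fernley 0.589, Claybrook 0.587, Rivermont 0.104.
Largest remainders: Ashgrove, Oakdale, Stonebridge, Fernley receive the extra seats.

Fernley=10, Rivermont=10, Stonebridge=6, Claybrook=5, Ashgrove=7, Oakdale=7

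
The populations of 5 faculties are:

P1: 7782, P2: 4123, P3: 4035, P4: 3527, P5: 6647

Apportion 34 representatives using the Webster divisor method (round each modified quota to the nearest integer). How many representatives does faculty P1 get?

Standard divisor 26114/34 ≈ 768.059; standard quotas: P1 10.132, P2 5.368, P3 5.254, P4 4.592, P5 8.654.
Rounding to the nearest integer gives P1 10, P2 5, P3 5, P4 5, P5 9 — total 34, matching the house size, so no adjustment is needed.
P1 receives 10.

10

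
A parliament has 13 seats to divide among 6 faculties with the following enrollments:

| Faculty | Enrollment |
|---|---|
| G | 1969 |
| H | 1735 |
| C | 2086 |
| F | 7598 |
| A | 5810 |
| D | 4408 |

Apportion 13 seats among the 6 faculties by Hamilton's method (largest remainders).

Total 23606; standard divisor 23606/13 ≈ 1815.846.
Standard quotas: G 1.0843, H 0.9555, C 1.1488, F 4.1843, A 3.1996, D 2.4275.
Lower quotas: G 1, H 0, C 1, F 4, A 3, D 2 (sum 11, leaving 2 seats).
Remainders in descending order: H 0.9555, D 0.4275, A 0.1996, F 0.1843, C 0.1488, G 0.0843.
Largest remainders: H, D receive the extra seats.

G=1; H=1; C=1; F=4; A=3; D=3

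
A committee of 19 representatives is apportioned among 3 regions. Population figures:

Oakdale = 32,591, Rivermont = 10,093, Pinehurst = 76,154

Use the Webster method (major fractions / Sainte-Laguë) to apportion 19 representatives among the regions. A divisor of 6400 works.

Oakdale: 5, Rivermont: 2, Pinehurst: 12

With modified divisor 6400: modified quotas Oakdale 5.092, Rivermont 1.577, Pinehurst 11.899.
Rounding to the nearest integer: Oakdale 5, Rivermont 2, Pinehurst 12 (total 19).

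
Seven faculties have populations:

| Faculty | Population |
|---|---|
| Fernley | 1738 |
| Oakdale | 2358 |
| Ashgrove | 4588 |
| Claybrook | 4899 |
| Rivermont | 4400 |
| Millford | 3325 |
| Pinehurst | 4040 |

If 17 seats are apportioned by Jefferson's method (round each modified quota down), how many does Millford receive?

2

Standard divisor 25348/17 ≈ 1491.059; standard quotas: Fernley 1.166, Oakdale 1.581, Ashgrove 3.077, Claybrook 3.286, Rivermont 2.951, Millford 2.230, Pinehurst 2.709.
Rounding down gives 1, 1, 3, 3, 2, 2, 2 = 14 seats, so the divisor must be adjusted.
With modified divisor 1200: modified quotas Fernley 1.448, Oakdale 1.965, Ashgrove 3.823, Claybrook 4.082, Rivermont 3.667, Millford 2.771, Pinehurst 3.367.
Rounding down: Fernley 1, Oakdale 1, Ashgrove 3, Claybrook 4, Rivermont 3, Millford 2, Pinehurst 3 (total 17).
Millford receives 2.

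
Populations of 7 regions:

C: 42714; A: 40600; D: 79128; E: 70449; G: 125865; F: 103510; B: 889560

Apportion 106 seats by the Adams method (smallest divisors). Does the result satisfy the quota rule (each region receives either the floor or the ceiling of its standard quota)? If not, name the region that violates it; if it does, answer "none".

B

Standard quotas: C 3.349, A 3.184, D 6.205, E 5.524, G 9.869, F 8.116, B 69.753.
Adams allocation: C 4, A 4, D 6, E 6, G 10, F 8, B 68.
B has quota 69.753 (lower 69, upper 70) but receives 68 — outside the quota interval.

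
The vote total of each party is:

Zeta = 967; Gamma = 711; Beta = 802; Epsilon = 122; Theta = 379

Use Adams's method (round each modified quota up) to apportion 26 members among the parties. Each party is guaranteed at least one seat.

Standard divisor 2981/26 ≈ 114.654; standard quotas: Zeta 8.434, Gamma 6.201, Beta 6.995, Epsilon 1.064, Theta 3.306.
Rounding up gives 9, 7, 7, 2, 4 = 29 seats, so the divisor must be adjusted.
With modified divisor 125.03: modified quotas Zeta 7.734, Gamma 5.687, Beta 6.414, Epsilon 0.976, Theta 3.031.
Rounding up: Zeta 8, Gamma 6, Beta 7, Epsilon 1, Theta 4 (total 26).

Zeta: 8, Gamma: 6, Beta: 7, Epsilon: 1, Theta: 4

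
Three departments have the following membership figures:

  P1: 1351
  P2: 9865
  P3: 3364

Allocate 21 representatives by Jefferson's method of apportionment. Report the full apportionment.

Standard divisor 14580/21 ≈ 694.286; standard quotas: P1 1.946, P2 14.209, P3 4.845.
Rounding down gives 1, 14, 4 = 19 seats, so the divisor must be adjusted.
With modified divisor 665: modified quotas P1 2.032, P2 14.835, P3 5.059.
Rounding down: P1 2, P2 14, P3 5 (total 21).

P1: 2, P2: 14, P3: 5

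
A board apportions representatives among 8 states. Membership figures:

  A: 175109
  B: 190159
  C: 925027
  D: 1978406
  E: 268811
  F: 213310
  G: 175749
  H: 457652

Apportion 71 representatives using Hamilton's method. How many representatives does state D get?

32

The standard divisor is 4384223/71 ≈ 61749.62.
Standard quotas: A 2.8358, B 3.0795, C 14.9803, D 32.0392, E 4.3532, F 3.4544, G 2.8462, H 7.4114.
Lower quotas: A 2, B 3, C 14, D 32, E 4, F 3, G 2, H 7 (sum 67, leaving 4 seats).
Remainders in descending order: C 0.9803, G 0.8462, A 0.8358, F 0.4544, H 0.4114, E 0.3532, B 0.0795, D 0.0392.
The surplus seats go to C, G, A, F.
D receives 32.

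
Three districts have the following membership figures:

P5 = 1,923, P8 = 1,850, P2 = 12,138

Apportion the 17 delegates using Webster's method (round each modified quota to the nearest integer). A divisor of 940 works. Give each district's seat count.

P5 2; P8 2; P2 13

With modified divisor 940: modified quotas P5 2.046, P8 1.968, P2 12.913.
Rounding to the nearest integer: P5 2, P8 2, P2 13 (total 17).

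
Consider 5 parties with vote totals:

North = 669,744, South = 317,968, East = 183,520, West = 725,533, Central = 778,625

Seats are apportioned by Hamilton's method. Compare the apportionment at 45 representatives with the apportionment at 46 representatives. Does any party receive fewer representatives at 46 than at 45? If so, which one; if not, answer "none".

At 45 seats: North 11, South 6, East 3, West 12, Central 13.
At 46 seats: North 12, South 5, East 3, West 13, Central 13.
South drops from 6 to 5.

South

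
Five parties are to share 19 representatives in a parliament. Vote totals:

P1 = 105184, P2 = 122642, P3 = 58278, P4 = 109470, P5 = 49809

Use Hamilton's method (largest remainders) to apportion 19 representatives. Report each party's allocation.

P1=5; P2=5; P3=2; P4=5; P5=2

The standard divisor is 445383/19 ≈ 23441.211.
Standard quotas: P1 4.4871, P2 5.2319, P3 2.4861, P4 4.6700, P5 2.1248.
Lower quotas: P1 4, P2 5, P3 2, P4 4, P5 2 (sum 17, leaving 2 seats).
Remainders in descending order: P4 0.6700, P1 0.4871, P3 0.4861, P2 0.2319, P5 0.1248.
Largest remainders: P4, P1 receive the extra seats.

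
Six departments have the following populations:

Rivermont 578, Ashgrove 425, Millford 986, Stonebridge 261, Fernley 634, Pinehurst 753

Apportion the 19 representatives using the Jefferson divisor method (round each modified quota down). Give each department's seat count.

Rivermont 3, Ashgrove 2, Millford 6, Stonebridge 1, Fernley 3, Pinehurst 4

Standard divisor 3637/19 ≈ 191.421; standard quotas: Rivermont 3.020, Ashgrove 2.220, Millford 5.151, Stonebridge 1.363, Fernley 3.312, Pinehurst 3.934.
Rounding down gives 3, 2, 5, 1, 3, 3 = 17 seats, so the divisor must be adjusted.
With modified divisor 160: modified quotas Rivermont 3.612, Ashgrove 2.656, Millford 6.162, Stonebridge 1.631, Fernley 3.962, Pinehurst 4.706.
Rounding down: Rivermont 3, Ashgrove 2, Millford 6, Stonebridge 1, Fernley 3, Pinehurst 4 (total 19).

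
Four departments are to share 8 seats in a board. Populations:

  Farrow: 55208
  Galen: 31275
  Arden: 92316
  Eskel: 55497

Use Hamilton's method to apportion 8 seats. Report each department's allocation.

Farrow 2; Galen 1; Arden 3; Eskel 2

Standard divisor: 234296 ÷ 8 = 29287.
Standard quotas: Farrow 1.8851, Galen 1.0679, Arden 3.1521, Eskel 1.8949.
Lower quotas: Farrow 1, Galen 1, Arden 3, Eskel 1 (sum 6, leaving 2 seats).
Remainders in descending order: Eskel 0.8949, Farrow 0.8851, Arden 0.1521, Galen 0.0679.
The surplus seats go to Eskel, Farrow.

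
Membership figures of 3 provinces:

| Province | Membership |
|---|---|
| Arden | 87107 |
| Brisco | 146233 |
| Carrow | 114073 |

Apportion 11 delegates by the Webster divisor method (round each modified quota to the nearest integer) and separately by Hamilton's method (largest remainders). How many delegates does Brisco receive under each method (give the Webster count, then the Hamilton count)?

4 and 5

Webster: Arden 3, Brisco 4, Carrow 4.
Hamilton: Arden 3, Brisco 5, Carrow 3.
Brisco gets 4 under Webster and 5 under Hamilton.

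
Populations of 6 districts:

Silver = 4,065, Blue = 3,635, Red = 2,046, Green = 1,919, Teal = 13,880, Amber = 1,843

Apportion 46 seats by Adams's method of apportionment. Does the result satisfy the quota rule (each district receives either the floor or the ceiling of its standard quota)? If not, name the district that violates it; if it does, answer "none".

Standard quotas: Silver 6.827, Blue 6.105, Red 3.436, Green 3.223, Teal 23.312, Amber 3.095.
Adams allocation: Silver 7, Blue 6, Red 4, Green 4, Teal 22, Amber 3.
Teal has quota 23.312 (lower 23, upper 24) but receives 22 — outside the quota interval.

Teal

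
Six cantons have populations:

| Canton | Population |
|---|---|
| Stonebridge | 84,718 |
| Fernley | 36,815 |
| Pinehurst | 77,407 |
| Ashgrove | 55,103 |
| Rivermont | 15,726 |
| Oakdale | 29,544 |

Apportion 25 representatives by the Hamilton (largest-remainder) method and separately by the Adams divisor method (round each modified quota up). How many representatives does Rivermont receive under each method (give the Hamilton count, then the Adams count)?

Hamilton: Stonebridge 7, Fernley 3, Pinehurst 6, Ashgrove 5, Rivermont 1, Oakdale 3.
Adams: Stonebridge 7, Fernley 3, Pinehurst 6, Ashgrove 4, Rivermont 2, Oakdale 3.
Rivermont gets 1 under Hamilton and 2 under Adams.

1 and 2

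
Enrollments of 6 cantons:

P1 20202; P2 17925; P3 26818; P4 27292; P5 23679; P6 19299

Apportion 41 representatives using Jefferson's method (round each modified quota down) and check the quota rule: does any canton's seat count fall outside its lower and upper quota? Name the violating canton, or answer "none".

Standard quotas: P1 6.126, P2 5.435, P3 8.132, P4 8.276, P5 7.180, P6 5.852.
Jefferson allocation: P1 6, P2 5, P3 8, P4 9, P5 7, P6 6.
Every allocation lies between the lower and upper quota.

none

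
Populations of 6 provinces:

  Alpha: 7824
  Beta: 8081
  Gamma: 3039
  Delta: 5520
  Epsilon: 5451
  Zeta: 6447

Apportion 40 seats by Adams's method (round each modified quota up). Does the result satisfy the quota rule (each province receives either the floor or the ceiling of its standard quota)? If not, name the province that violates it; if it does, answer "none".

Standard quotas: Alpha 8.607, Beta 8.890, Gamma 3.343, Delta 6.072, Epsilon 5.996, Zeta 7.092.
Adams allocation: Alpha 8, Beta 9, Gamma 4, Delta 6, Epsilon 6, Zeta 7.
Every allocation lies between the lower and upper quota.

none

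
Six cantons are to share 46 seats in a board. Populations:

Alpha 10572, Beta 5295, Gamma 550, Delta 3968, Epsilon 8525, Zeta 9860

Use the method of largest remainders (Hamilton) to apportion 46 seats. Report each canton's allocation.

Total 38770; standard divisor 38770/46 ≈ 842.826.
Standard quotas: Alpha 12.5435, Beta 6.2824, Gamma 0.6526, Delta 4.7080, Epsilon 10.1148, Zeta 11.6987.
Lower quotas: Alpha 12, Beta 6, Gamma 0, Delta 4, Epsilon 10, Zeta 11 (sum 43, leaving 3 seats).
Remainders in descending order: Delta 0.7080, Zeta 0.6987, Gamma 0.6526, Alpha 0.5435, Beta 0.2824, Epsilon 0.1148.
Largest remainders: Delta, Zeta, Gamma receive the extra seats.

Alpha: 12, Beta: 6, Gamma: 1, Delta: 5, Epsilon: 10, Zeta: 12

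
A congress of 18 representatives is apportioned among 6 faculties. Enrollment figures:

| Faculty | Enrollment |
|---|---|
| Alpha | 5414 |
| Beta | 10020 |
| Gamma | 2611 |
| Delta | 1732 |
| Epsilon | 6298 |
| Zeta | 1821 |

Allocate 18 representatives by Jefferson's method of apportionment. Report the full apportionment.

Alpha 4, Beta 7, Gamma 1, Delta 1, Epsilon 4, Zeta 1

Standard divisor 27896/18 ≈ 1549.778; standard quotas: Alpha 3.493, Beta 6.465, Gamma 1.685, Delta 1.118, Epsilon 4.064, Zeta 1.175.
Rounding down gives 3, 6, 1, 1, 4, 1 = 16 seats, so the divisor must be adjusted.
With modified divisor 1330: modified quotas Alpha 4.071, Beta 7.534, Gamma 1.963, Delta 1.302, Epsilon 4.735, Zeta 1.369.
Rounding down: Alpha 4, Beta 7, Gamma 1, Delta 1, Epsilon 4, Zeta 1 (total 18).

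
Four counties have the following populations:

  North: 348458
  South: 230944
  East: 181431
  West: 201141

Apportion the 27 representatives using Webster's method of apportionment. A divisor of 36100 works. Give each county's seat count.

North: 10, South: 6, East: 5, West: 6

With modified divisor 36100: modified quotas North 9.653, South 6.397, East 5.026, West 5.572.
Rounding to the nearest integer: North 10, South 6, East 5, West 6 (total 27).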